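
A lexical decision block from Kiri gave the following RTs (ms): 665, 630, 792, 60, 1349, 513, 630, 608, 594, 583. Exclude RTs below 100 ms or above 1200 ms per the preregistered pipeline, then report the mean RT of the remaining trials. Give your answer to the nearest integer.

627 ms

Excluded: 60, 1349
Retained (n=8): Σ = 5015
Mean = 5015/8 = 626.8750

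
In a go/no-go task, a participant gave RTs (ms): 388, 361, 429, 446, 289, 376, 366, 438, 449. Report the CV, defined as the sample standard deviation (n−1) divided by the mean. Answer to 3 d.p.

n = 9, Σ = 3542, M = 393.5556
Σ(x−M)² = 22146.222; s = √(22146.222/8) = 52.6144
CV = 52.6144 / 393.5556 = 0.13369

0.134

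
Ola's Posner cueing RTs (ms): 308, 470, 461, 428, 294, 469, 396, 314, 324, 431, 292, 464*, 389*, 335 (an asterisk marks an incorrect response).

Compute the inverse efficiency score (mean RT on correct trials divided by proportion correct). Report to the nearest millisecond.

440 ms

Correct trials (n=12): 308, 470, 461, 428, 294, 469, 396, 314, 324, 431, 292, 335
Mean correct RT = 4522/12 = 376.8333 ms
Proportion correct = 12/14
IES = 376.8333 / (12/14) = 439.639 ms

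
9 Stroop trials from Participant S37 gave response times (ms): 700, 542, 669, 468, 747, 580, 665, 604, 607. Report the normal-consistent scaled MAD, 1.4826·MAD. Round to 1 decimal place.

91.9 ms

Sorted: 468, 542, 580, 604, 607, 665, 669, 700, 747 → median = 607
|x − 607| sorted: 0, 3, 27, 58, 62, 65, 93, 139, 140 → MAD = 62
Robust SD ≈ 1.4826 × 62 = 91.921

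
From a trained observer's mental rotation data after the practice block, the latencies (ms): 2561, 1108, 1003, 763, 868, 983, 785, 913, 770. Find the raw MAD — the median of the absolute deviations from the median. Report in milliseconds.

Sorted: 763, 770, 785, 868, 913, 983, 1003, 1108, 2561 → median = 913
|x − 913|: 1648, 195, 90, 150, 45, 70, 128, 0, 143
Sorted deviations: 0, 45, 70, 90, 128, 143, 150, 195, 1648 → MAD = 128

128 ms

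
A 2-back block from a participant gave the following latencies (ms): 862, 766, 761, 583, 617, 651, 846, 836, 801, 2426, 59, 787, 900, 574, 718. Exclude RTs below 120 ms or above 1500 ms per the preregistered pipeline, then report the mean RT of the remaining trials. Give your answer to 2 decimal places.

Excluded: 59, 2426
Retained (n=13): Σ = 9702
Mean = 9702/13 = 746.3077

746.31 ms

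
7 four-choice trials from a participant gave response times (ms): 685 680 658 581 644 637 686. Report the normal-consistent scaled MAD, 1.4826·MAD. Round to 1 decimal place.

Sorted: 581, 637, 644, 658, 680, 685, 686 → median = 658
|x − 658| sorted: 0, 14, 21, 22, 27, 28, 77 → MAD = 22
Robust SD ≈ 1.4826 × 22 = 32.617

32.6 ms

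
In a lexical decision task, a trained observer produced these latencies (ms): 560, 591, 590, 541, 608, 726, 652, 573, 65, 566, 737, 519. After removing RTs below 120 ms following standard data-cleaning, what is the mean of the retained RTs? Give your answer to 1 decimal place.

605.7 ms

Excluded: 65
Retained (n=11): Σ = 6663
Mean = 6663/11 = 605.7273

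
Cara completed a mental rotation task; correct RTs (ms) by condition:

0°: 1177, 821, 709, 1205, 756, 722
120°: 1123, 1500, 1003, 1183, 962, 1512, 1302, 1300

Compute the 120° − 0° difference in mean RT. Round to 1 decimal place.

M(0°) = 5390/6 = 898.333
M(120°) = 9885/8 = 1235.625
Difference = 1235.625 − 898.333 = 337.292 ms

337.3 ms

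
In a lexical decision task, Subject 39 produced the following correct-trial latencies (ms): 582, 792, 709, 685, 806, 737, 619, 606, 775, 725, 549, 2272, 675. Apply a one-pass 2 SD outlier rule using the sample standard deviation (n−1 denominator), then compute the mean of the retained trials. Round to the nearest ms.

688 ms

n = 13, ΣRT = 10532, M = 810.154
Σ(x−M)² = 2393815.69; s = √(2393815.69/12) = 446.637
Cutoffs: 810.154 ± 2·446.637 → [-83.1, 1703.4]
Outside: 2272 → excluded.
Retained (n=12): Σ = 8260, mean = 8260/12 = 688.333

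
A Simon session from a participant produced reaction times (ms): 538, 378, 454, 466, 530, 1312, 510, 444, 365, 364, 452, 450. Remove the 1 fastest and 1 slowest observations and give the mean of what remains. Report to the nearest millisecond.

Sorted: 364, 365, 378, 444, 450, 452, 454, 466, 510, 530, 538, 1312
Drop lowest 1 (364) and highest 1 (1312)
Remaining (n=10): Σ = 4587, mean = 4587/10 = 458.700

459 ms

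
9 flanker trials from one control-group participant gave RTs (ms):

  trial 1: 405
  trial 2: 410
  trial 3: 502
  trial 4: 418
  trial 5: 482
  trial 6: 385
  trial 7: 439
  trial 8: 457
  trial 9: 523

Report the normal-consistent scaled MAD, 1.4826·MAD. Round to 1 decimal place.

Sorted: 385, 405, 410, 418, 439, 457, 482, 502, 523 → median = 439
|x − 439| sorted: 0, 18, 21, 29, 34, 43, 54, 63, 84 → MAD = 34
Robust SD ≈ 1.4826 × 34 = 50.408

50.4 ms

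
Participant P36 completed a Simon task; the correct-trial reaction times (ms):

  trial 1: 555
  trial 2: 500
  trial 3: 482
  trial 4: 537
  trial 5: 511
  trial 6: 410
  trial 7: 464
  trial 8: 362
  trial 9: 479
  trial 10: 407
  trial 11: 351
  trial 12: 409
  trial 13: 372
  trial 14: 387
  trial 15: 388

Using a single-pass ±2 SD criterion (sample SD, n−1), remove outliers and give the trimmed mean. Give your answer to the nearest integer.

n = 15, ΣRT = 6614, M = 440.933
Σ(x−M)² = 62214.93; s = √(62214.93/14) = 66.663
Cutoffs: 440.933 ± 2·66.663 → [307.6, 574.3]
No RTs fall outside the cutoffs; all 15 retained. Mean = 6614/15 = 440.933

441 ms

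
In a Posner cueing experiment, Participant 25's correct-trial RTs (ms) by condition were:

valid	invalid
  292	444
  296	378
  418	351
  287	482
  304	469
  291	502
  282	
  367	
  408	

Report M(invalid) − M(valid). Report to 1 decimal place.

110.4 ms

M(valid) = 2945/9 = 327.222
M(invalid) = 2626/6 = 437.667
Difference = 437.667 − 327.222 = 110.444 ms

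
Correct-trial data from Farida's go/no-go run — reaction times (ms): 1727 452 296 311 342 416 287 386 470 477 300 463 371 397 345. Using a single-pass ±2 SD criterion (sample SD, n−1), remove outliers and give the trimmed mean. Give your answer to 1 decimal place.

n = 15, ΣRT = 7040, M = 469.333
Σ(x−M)² = 1755521.33; s = √(1755521.33/14) = 354.111
Cutoffs: 469.333 ± 2·354.111 → [-238.9, 1177.6]
Outside: 1727 → excluded.
Retained (n=14): Σ = 5313, mean = 5313/14 = 379.500

379.5 ms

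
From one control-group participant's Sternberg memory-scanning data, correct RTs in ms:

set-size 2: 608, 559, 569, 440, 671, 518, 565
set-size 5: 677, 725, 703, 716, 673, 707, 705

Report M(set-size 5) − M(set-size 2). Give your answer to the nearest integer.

M(set-size 2) = 3930/7 = 561.429
M(set-size 5) = 4906/7 = 700.857
Difference = 700.857 − 561.429 = 139.429 ms

139 ms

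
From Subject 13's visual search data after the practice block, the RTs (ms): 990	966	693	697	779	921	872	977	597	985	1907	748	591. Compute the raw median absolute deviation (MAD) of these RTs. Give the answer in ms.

Sorted: 591, 597, 693, 697, 748, 779, 872, 921, 966, 977, 985, 990, 1907 → median = 872
|x − 872|: 118, 94, 179, 175, 93, 49, 0, 105, 275, 113, 1035, 124, 281
Sorted deviations: 0, 49, 93, 94, 105, 113, 118, 124, 175, 179, 275, 281, 1035 → MAD = 118

118 ms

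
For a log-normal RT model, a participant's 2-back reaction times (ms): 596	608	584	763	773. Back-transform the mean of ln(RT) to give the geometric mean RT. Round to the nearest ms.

660 ms

ln(RT): 6.3902, 6.4102, 6.3699, 6.6373, 6.6503
Mean ln(RT) = 32.4579/5 = 6.49157
Geometric mean = exp(6.49157) = 659.56 ms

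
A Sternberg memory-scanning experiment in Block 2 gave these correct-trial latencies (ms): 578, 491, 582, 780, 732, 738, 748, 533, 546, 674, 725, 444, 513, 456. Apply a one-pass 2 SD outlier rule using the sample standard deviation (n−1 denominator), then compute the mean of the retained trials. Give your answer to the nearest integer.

n = 14, ΣRT = 8540, M = 610.000
Σ(x−M)² = 183208.00; s = √(183208.00/13) = 118.714
Cutoffs: 610.000 ± 2·118.714 → [372.6, 847.4]
No RTs fall outside the cutoffs; all 14 retained. Mean = 8540/14 = 610.000

610 ms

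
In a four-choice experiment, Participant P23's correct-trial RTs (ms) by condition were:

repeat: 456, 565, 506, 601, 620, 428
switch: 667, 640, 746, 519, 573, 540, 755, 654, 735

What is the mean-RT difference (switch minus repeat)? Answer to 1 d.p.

118.3 ms

M(repeat) = 3176/6 = 529.333
M(switch) = 5829/9 = 647.667
Difference = 647.667 − 529.333 = 118.333 ms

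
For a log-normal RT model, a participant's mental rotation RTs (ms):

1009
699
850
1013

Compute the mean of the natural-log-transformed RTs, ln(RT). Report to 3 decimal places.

6.783

ln(RT): 6.9167, 6.5497, 6.7452, 6.9207
Σ ln(RT) = 27.1323
Mean = 27.1323/4 = 6.78307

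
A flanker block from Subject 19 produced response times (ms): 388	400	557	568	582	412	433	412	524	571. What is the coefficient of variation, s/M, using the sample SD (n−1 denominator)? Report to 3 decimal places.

n = 10, Σ = 4847, M = 484.7000
Σ(x−M)² = 60394.100; s = √(60394.100/9) = 81.9174
CV = 81.9174 / 484.7000 = 0.16901

0.169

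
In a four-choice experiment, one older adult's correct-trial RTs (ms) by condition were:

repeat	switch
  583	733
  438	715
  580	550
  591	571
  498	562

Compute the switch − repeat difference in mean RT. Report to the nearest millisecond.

M(repeat) = 2690/5 = 538.000
M(switch) = 3131/5 = 626.200
Difference = 626.200 − 538.000 = 88.200 ms

88 ms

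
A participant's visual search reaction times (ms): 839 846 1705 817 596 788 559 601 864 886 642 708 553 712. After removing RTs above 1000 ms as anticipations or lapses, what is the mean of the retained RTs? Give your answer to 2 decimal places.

723.92 ms

Excluded: 1705
Retained (n=13): Σ = 9411
Mean = 9411/13 = 723.9231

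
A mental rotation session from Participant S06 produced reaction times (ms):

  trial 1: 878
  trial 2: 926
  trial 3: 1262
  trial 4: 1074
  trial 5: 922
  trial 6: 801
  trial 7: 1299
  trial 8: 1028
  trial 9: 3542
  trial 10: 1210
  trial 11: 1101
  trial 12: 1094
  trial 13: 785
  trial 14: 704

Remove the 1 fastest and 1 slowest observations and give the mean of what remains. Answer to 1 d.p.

1031.7 ms

Sorted: 704, 785, 801, 878, 922, 926, 1028, 1074, 1094, 1101, 1210, 1262, 1299, 3542
Drop lowest 1 (704) and highest 1 (3542)
Remaining (n=12): Σ = 12380, mean = 12380/12 = 1031.667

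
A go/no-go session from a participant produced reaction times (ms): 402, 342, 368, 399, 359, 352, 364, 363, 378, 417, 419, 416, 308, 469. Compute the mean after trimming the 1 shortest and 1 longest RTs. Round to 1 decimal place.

381.6 ms

Sorted: 308, 342, 352, 359, 363, 364, 368, 378, 399, 402, 416, 417, 419, 469
Drop lowest 1 (308) and highest 1 (469)
Remaining (n=12): Σ = 4579, mean = 4579/12 = 381.583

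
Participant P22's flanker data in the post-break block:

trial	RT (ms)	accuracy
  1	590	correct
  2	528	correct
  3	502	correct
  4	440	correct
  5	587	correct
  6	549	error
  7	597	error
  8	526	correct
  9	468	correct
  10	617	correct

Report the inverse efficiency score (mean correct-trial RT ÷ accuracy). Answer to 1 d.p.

665.3 ms

Correct trials (n=8): 590, 528, 502, 440, 587, 526, 468, 617
Mean correct RT = 4258/8 = 532.2500 ms
Proportion correct = 8/10
IES = 532.2500 / (8/10) = 665.312 ms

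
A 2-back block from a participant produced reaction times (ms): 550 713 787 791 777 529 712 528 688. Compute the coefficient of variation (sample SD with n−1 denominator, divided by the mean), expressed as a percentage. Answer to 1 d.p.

16.4%

n = 9, Σ = 6075, M = 675.0000
Σ(x−M)² = 97936.000; s = √(97936.000/8) = 110.6436
CV = 110.6436 / 675.0000 = 0.16392 = 16.392%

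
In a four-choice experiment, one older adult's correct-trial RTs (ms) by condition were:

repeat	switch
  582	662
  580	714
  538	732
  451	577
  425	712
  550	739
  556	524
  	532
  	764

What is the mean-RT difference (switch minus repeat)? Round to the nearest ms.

M(repeat) = 3682/7 = 526.000
M(switch) = 5956/9 = 661.778
Difference = 661.778 − 526.000 = 135.778 ms

136 ms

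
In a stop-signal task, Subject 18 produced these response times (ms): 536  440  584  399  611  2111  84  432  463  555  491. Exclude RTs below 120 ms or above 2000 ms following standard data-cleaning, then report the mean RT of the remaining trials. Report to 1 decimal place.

501.2 ms

Excluded: 84, 2111
Retained (n=9): Σ = 4511
Mean = 4511/9 = 501.2222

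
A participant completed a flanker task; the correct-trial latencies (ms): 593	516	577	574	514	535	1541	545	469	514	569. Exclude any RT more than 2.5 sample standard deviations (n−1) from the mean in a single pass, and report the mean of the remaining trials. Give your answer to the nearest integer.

n = 11, ΣRT = 6947, M = 631.545
Σ(x−M)² = 923008.73; s = √(923008.73/10) = 303.811
Cutoffs: 631.545 ± 2.5·303.811 → [-128.0, 1391.1]
Outside: 1541 → excluded.
Retained (n=10): Σ = 5406, mean = 5406/10 = 540.600

541 ms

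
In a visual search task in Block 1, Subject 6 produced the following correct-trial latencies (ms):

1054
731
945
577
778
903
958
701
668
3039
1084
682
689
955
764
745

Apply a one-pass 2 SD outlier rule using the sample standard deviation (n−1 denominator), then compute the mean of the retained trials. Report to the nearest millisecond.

n = 16, ΣRT = 15273, M = 954.562
Σ(x−M)² = 4969447.94; s = √(4969447.94/15) = 575.584
Cutoffs: 954.562 ± 2·575.584 → [-196.6, 2105.7]
Outside: 3039 → excluded.
Retained (n=15): Σ = 12234, mean = 12234/15 = 815.600

816 ms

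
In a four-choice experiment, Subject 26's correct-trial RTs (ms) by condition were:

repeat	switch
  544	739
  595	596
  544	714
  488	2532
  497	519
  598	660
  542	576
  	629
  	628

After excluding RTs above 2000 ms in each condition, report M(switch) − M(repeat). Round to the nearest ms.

89 ms

switch: exclude 2532
M(repeat) = 3808/7 = 544.000
M(switch) = 5061/8 = 632.625
Difference = 632.625 − 544.000 = 88.625 ms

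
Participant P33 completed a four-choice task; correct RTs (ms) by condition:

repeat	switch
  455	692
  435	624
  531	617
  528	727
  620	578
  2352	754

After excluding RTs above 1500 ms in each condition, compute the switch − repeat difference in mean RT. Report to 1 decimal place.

repeat: exclude 2352
M(repeat) = 2569/5 = 513.800
M(switch) = 3992/6 = 665.333
Difference = 665.333 − 513.800 = 151.533 ms

151.5 ms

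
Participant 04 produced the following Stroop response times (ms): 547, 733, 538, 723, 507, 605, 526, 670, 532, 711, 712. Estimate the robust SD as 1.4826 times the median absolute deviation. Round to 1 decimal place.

117.1 ms

Sorted: 507, 526, 532, 538, 547, 605, 670, 711, 712, 723, 733 → median = 605
|x − 605| sorted: 0, 58, 65, 67, 73, 79, 98, 106, 107, 118, 128 → MAD = 79
Robust SD ≈ 1.4826 × 79 = 117.125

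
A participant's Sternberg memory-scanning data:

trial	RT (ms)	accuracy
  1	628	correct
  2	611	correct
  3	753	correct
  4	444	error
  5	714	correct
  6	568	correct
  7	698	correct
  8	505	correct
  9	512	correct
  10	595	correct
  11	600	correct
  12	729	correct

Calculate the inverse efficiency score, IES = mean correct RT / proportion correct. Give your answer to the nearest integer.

Correct trials (n=11): 628, 611, 753, 714, 568, 698, 505, 512, 595, 600, 729
Mean correct RT = 6913/11 = 628.4545 ms
Proportion correct = 11/12
IES = 628.4545 / (11/12) = 685.587 ms

686 ms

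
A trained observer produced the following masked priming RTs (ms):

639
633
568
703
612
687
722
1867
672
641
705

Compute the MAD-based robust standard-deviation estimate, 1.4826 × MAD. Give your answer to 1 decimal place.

Sorted: 568, 612, 633, 639, 641, 672, 687, 703, 705, 722, 1867 → median = 672
|x − 672| sorted: 0, 15, 31, 31, 33, 33, 39, 50, 60, 104, 1195 → MAD = 33
Robust SD ≈ 1.4826 × 33 = 48.926

48.9 ms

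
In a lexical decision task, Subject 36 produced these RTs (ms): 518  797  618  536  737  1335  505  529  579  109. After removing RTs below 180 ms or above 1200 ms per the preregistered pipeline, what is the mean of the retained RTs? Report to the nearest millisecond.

Excluded: 109, 1335
Retained (n=8): Σ = 4819
Mean = 4819/8 = 602.3750

602 ms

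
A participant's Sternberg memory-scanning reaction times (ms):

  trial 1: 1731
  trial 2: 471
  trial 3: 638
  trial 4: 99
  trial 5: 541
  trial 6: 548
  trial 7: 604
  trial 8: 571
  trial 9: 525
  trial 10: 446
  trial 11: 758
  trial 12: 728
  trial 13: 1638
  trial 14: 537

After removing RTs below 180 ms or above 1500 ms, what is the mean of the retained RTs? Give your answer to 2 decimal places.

Excluded: 99, 1638, 1731
Retained (n=11): Σ = 6367
Mean = 6367/11 = 578.8182

578.82 ms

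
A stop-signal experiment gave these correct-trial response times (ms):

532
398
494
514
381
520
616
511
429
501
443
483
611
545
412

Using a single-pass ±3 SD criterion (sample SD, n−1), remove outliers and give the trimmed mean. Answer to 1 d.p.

492.7 ms

n = 15, ΣRT = 7390, M = 492.667
Σ(x−M)² = 69661.33; s = √(69661.33/14) = 70.539
Cutoffs: 492.667 ± 3·70.539 → [281.0, 704.3]
No RTs fall outside the cutoffs; all 15 retained. Mean = 7390/15 = 492.667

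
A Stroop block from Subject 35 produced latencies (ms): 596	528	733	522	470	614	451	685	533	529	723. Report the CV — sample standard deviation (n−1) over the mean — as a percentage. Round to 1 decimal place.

n = 11, Σ = 6384, M = 580.3636
Σ(x−M)² = 95912.545; s = √(95912.545/10) = 97.9350
CV = 97.9350 / 580.3636 = 0.16875 = 16.875%

16.9%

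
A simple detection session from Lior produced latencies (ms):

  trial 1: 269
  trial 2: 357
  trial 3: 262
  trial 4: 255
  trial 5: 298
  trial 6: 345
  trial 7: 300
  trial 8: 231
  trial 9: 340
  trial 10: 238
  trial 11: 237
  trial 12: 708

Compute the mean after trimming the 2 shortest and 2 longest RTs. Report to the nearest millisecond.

288 ms

Sorted: 231, 237, 238, 255, 262, 269, 298, 300, 340, 345, 357, 708
Drop lowest 2 (231, 237) and highest 2 (357, 708)
Remaining (n=8): Σ = 2307, mean = 2307/8 = 288.375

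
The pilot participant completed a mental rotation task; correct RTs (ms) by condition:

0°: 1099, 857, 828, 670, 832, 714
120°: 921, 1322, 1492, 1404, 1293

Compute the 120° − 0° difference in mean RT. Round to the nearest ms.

453 ms

M(0°) = 5000/6 = 833.333
M(120°) = 6432/5 = 1286.400
Difference = 1286.400 − 833.333 = 453.067 ms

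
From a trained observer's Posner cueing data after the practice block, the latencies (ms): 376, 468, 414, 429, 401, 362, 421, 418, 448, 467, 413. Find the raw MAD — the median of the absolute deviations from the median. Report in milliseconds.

Sorted: 362, 376, 401, 413, 414, 418, 421, 429, 448, 467, 468 → median = 418
|x − 418|: 42, 50, 4, 11, 17, 56, 3, 0, 30, 49, 5
Sorted deviations: 0, 3, 4, 5, 11, 17, 30, 42, 49, 50, 56 → MAD = 17

17 ms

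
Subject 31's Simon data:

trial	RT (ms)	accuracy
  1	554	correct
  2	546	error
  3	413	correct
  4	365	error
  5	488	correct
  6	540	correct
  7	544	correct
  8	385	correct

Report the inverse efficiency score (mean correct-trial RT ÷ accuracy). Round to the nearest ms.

650 ms

Correct trials (n=6): 554, 413, 488, 540, 544, 385
Mean correct RT = 2924/6 = 487.3333 ms
Proportion correct = 6/8
IES = 487.3333 / (6/8) = 649.778 ms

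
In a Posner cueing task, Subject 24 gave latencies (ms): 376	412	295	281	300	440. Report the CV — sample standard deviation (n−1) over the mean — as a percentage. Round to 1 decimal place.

19.3%

n = 6, Σ = 2104, M = 350.6667
Σ(x−M)² = 22903.333; s = √(22903.333/5) = 67.6806
CV = 67.6806 / 350.6667 = 0.19301 = 19.301%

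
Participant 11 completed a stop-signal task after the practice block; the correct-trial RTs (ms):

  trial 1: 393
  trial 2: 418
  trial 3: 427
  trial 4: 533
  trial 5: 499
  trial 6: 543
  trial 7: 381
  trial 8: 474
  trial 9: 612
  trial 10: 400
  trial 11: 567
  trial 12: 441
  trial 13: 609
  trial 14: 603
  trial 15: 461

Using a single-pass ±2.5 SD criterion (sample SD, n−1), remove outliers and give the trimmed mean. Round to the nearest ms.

n = 15, ΣRT = 7361, M = 490.733
Σ(x−M)² = 94514.93; s = √(94514.93/14) = 82.165
Cutoffs: 490.733 ± 2.5·82.165 → [285.3, 696.1]
No RTs fall outside the cutoffs; all 15 retained. Mean = 7361/15 = 490.733

491 ms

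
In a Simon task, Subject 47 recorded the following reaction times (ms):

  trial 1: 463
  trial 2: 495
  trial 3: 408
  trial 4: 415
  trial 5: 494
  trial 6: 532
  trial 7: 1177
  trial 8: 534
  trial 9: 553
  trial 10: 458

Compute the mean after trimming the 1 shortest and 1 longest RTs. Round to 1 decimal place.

493.0 ms

Sorted: 408, 415, 458, 463, 494, 495, 532, 534, 553, 1177
Drop lowest 1 (408) and highest 1 (1177)
Remaining (n=8): Σ = 3944, mean = 3944/8 = 493.000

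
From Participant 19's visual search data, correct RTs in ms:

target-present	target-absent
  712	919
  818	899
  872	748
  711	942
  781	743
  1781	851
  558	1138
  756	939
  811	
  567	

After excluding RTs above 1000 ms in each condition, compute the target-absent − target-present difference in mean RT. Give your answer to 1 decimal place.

131.2 ms

target-present: exclude 1781
target-absent: exclude 1138
M(target-present) = 6586/9 = 731.778
M(target-absent) = 6041/7 = 863.000
Difference = 863.000 − 731.778 = 131.222 ms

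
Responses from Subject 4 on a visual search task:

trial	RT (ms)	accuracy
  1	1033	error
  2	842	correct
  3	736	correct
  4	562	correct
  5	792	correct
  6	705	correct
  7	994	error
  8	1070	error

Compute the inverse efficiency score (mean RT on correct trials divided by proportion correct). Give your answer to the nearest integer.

Correct trials (n=5): 842, 736, 562, 792, 705
Mean correct RT = 3637/5 = 727.4000 ms
Proportion correct = 5/8
IES = 727.4000 / (5/8) = 1163.840 ms

1164 ms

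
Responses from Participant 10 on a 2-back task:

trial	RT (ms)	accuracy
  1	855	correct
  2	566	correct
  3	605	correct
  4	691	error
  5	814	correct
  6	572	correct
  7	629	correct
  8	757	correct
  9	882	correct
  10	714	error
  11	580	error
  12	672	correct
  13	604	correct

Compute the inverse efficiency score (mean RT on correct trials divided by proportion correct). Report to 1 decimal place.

Correct trials (n=10): 855, 566, 605, 814, 572, 629, 757, 882, 672, 604
Mean correct RT = 6956/10 = 695.6000 ms
Proportion correct = 10/13
IES = 695.6000 / (10/13) = 904.280 ms

904.3 ms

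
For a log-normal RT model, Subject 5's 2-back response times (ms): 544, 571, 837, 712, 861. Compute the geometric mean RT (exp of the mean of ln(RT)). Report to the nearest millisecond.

ln(RT): 6.2989, 6.3474, 6.7298, 6.5681, 6.7581
Mean ln(RT) = 32.7023/5 = 6.54047
Geometric mean = exp(6.54047) = 692.61 ms

693 ms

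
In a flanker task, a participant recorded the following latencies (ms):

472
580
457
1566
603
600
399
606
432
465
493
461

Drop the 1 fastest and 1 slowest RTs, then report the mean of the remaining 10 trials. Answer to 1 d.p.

Sorted: 399, 432, 457, 461, 465, 472, 493, 580, 600, 603, 606, 1566
Drop lowest 1 (399) and highest 1 (1566)
Remaining (n=10): Σ = 5169, mean = 5169/10 = 516.900

516.9 ms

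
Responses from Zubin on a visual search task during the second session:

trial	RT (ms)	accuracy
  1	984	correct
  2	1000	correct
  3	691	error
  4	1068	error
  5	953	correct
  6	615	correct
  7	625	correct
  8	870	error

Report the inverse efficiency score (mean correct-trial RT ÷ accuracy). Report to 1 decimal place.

1336.6 ms

Correct trials (n=5): 984, 1000, 953, 615, 625
Mean correct RT = 4177/5 = 835.4000 ms
Proportion correct = 5/8
IES = 835.4000 / (5/8) = 1336.640 ms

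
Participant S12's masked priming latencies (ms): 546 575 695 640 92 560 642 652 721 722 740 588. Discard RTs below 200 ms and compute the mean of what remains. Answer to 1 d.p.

643.7 ms

Excluded: 92
Retained (n=11): Σ = 7081
Mean = 7081/11 = 643.7273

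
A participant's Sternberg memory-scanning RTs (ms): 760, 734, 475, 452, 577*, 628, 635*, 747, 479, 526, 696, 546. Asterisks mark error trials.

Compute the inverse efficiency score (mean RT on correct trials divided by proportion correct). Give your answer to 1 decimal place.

725.2 ms

Correct trials (n=10): 760, 734, 475, 452, 628, 747, 479, 526, 696, 546
Mean correct RT = 6043/10 = 604.3000 ms
Proportion correct = 10/12
IES = 604.3000 / (10/12) = 725.160 ms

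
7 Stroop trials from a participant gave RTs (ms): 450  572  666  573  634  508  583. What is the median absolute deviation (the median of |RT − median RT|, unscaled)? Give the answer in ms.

61 ms

Sorted: 450, 508, 572, 573, 583, 634, 666 → median = 573
|x − 573|: 123, 1, 93, 0, 61, 65, 10
Sorted deviations: 0, 1, 10, 61, 65, 93, 123 → MAD = 61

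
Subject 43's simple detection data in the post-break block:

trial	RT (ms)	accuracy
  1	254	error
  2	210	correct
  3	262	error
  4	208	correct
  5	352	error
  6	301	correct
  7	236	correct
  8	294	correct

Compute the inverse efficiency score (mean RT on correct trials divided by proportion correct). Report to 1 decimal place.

Correct trials (n=5): 210, 208, 301, 236, 294
Mean correct RT = 1249/5 = 249.8000 ms
Proportion correct = 5/8
IES = 249.8000 / (5/8) = 399.680 ms

399.7 ms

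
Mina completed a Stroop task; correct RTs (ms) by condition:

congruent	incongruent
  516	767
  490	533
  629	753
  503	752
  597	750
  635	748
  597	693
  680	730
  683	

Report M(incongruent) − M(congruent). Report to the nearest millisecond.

M(congruent) = 5330/9 = 592.222
M(incongruent) = 5726/8 = 715.750
Difference = 715.750 − 592.222 = 123.528 ms

124 ms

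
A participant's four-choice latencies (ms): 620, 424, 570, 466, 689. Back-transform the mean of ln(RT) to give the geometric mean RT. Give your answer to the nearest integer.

545 ms

ln(RT): 6.4297, 6.0497, 6.3456, 6.1442, 6.5352
Mean ln(RT) = 31.5045/5 = 6.30090
Geometric mean = exp(6.30090) = 545.06 ms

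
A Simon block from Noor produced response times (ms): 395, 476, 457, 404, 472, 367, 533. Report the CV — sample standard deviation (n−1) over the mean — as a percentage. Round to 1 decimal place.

n = 7, Σ = 3104, M = 443.4286
Σ(x−M)² = 19825.714; s = √(19825.714/6) = 57.4829
CV = 57.4829 / 443.4286 = 0.12963 = 12.963%

13.0%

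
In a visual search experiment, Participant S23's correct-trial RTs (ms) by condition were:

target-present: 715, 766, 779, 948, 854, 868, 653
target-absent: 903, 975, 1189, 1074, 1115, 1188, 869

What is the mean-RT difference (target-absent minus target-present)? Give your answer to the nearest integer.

M(target-present) = 5583/7 = 797.571
M(target-absent) = 7313/7 = 1044.714
Difference = 1044.714 − 797.571 = 247.143 ms

247 ms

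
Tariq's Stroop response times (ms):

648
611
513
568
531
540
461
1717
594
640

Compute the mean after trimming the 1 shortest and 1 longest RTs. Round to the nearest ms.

Sorted: 461, 513, 531, 540, 568, 594, 611, 640, 648, 1717
Drop lowest 1 (461) and highest 1 (1717)
Remaining (n=8): Σ = 4645, mean = 4645/8 = 580.625

581 ms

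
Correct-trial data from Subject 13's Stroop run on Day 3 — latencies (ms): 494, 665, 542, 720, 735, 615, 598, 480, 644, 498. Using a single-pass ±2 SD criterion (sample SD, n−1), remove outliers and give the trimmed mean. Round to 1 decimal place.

n = 10, ΣRT = 5991, M = 599.100
Σ(x−M)² = 78410.90; s = √(78410.90/9) = 93.340
Cutoffs: 599.100 ± 2·93.340 → [412.4, 785.8]
No RTs fall outside the cutoffs; all 10 retained. Mean = 5991/10 = 599.100

599.1 ms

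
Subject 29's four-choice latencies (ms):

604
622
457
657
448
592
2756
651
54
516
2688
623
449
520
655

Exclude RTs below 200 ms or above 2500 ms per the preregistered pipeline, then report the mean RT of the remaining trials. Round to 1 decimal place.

Excluded: 54, 2688, 2756
Retained (n=12): Σ = 6794
Mean = 6794/12 = 566.1667

566.2 ms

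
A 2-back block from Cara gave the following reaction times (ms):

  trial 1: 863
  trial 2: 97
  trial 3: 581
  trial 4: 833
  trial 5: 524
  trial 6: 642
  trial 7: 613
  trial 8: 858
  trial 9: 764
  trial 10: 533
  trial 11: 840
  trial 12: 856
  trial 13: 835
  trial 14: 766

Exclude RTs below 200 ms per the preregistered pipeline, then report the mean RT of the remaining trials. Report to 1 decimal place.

731.4 ms

Excluded: 97
Retained (n=13): Σ = 9508
Mean = 9508/13 = 731.3846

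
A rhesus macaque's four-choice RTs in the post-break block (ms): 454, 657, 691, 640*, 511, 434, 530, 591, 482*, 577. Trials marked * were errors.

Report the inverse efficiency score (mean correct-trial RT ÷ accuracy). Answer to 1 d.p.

Correct trials (n=8): 454, 657, 691, 511, 434, 530, 591, 577
Mean correct RT = 4445/8 = 555.6250 ms
Proportion correct = 8/10
IES = 555.6250 / (8/10) = 694.531 ms

694.5 ms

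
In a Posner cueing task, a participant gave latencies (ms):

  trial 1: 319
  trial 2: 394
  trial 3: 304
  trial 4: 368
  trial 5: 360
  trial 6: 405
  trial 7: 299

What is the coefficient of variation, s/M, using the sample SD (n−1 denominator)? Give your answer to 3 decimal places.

0.123

n = 7, Σ = 2449, M = 349.8571
Σ(x−M)² = 11062.857; s = √(11062.857/6) = 42.9396
CV = 42.9396 / 349.8571 = 0.12273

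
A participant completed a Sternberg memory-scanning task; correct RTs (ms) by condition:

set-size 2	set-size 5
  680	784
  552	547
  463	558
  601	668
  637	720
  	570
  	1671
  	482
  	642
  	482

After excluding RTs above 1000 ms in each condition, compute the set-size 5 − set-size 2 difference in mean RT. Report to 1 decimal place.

set-size 5: exclude 1671
M(set-size 2) = 2933/5 = 586.600
M(set-size 5) = 5453/9 = 605.889
Difference = 605.889 − 586.600 = 19.289 ms

19.3 ms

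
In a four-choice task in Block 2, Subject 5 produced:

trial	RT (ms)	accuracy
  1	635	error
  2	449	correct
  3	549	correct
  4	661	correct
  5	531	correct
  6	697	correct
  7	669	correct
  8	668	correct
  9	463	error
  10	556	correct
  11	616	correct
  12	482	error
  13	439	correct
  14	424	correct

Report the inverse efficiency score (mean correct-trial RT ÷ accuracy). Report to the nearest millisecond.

724 ms

Correct trials (n=11): 449, 549, 661, 531, 697, 669, 668, 556, 616, 439, 424
Mean correct RT = 6259/11 = 569.0000 ms
Proportion correct = 11/14
IES = 569.0000 / (11/14) = 724.182 ms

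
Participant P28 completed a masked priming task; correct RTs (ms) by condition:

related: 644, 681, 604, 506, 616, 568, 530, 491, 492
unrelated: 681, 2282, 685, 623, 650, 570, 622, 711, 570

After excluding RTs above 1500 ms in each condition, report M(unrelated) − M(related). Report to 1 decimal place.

68.8 ms

unrelated: exclude 2282
M(related) = 5132/9 = 570.222
M(unrelated) = 5112/8 = 639.000
Difference = 639.000 − 570.222 = 68.778 ms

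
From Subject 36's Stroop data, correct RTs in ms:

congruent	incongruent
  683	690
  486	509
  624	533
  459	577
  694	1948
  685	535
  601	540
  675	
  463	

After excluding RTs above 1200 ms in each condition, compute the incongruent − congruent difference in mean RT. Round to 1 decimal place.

incongruent: exclude 1948
M(congruent) = 5370/9 = 596.667
M(incongruent) = 3384/6 = 564.000
Difference = 564.000 − 596.667 = -32.667 ms

-32.7 ms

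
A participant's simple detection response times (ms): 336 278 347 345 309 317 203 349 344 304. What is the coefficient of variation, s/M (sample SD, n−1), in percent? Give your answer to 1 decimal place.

14.4%

n = 10, Σ = 3132, M = 313.2000
Σ(x−M)² = 18403.600; s = √(18403.600/9) = 45.2200
CV = 45.2200 / 313.2000 = 0.14438 = 14.438%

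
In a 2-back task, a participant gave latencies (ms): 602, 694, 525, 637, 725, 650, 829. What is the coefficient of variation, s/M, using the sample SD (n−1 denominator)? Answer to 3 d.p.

0.145

n = 7, Σ = 4662, M = 666.0000
Σ(x−M)² = 55908.000; s = √(55908.000/6) = 96.5298
CV = 96.5298 / 666.0000 = 0.14494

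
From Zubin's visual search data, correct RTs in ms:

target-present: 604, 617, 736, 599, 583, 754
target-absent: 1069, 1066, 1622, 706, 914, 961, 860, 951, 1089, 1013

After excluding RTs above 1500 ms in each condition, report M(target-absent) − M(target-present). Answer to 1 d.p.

target-absent: exclude 1622
M(target-present) = 3893/6 = 648.833
M(target-absent) = 8629/9 = 958.778
Difference = 958.778 − 648.833 = 309.944 ms

309.9 ms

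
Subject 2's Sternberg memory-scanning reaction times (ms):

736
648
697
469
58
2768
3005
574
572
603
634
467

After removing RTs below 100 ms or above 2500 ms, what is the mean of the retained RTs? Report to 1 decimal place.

Excluded: 58, 2768, 3005
Retained (n=9): Σ = 5400
Mean = 5400/9 = 600.0000

600.0 ms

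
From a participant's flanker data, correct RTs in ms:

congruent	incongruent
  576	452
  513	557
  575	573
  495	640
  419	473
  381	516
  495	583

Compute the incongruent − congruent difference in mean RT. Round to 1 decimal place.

M(congruent) = 3454/7 = 493.429
M(incongruent) = 3794/7 = 542.000
Difference = 542.000 − 493.429 = 48.571 ms

48.6 ms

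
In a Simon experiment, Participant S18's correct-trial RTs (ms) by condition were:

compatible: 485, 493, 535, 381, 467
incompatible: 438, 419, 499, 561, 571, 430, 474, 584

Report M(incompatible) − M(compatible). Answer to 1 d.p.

24.8 ms

M(compatible) = 2361/5 = 472.200
M(incompatible) = 3976/8 = 497.000
Difference = 497.000 − 472.200 = 24.800 ms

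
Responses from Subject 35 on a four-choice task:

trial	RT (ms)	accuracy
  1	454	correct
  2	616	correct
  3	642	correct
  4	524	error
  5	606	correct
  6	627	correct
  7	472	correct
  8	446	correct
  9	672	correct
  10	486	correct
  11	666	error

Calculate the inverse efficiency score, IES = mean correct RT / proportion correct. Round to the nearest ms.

682 ms

Correct trials (n=9): 454, 616, 642, 606, 627, 472, 446, 672, 486
Mean correct RT = 5021/9 = 557.8889 ms
Proportion correct = 9/11
IES = 557.8889 / (9/11) = 681.864 ms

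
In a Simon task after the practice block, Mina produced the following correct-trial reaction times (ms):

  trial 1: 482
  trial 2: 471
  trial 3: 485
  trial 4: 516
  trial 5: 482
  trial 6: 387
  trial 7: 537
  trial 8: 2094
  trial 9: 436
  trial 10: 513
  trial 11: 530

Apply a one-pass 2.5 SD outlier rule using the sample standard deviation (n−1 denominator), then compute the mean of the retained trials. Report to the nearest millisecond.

484 ms

n = 11, ΣRT = 6933, M = 630.273
Σ(x−M)² = 2375428.18; s = √(2375428.18/10) = 487.384
Cutoffs: 630.273 ± 2.5·487.384 → [-588.2, 1848.7]
Outside: 2094 → excluded.
Retained (n=10): Σ = 4839, mean = 4839/10 = 483.900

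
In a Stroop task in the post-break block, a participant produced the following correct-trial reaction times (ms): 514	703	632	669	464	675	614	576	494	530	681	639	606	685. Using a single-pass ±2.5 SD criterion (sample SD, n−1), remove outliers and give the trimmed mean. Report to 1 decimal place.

n = 14, ΣRT = 8482, M = 605.857
Σ(x−M)² = 79681.71; s = √(79681.71/13) = 78.290
Cutoffs: 605.857 ± 2.5·78.290 → [410.1, 801.6]
No RTs fall outside the cutoffs; all 14 retained. Mean = 8482/14 = 605.857

605.9 ms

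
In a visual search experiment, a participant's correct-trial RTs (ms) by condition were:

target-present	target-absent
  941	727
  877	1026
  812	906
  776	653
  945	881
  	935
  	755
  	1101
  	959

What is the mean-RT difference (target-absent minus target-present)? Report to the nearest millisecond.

12 ms

M(target-present) = 4351/5 = 870.200
M(target-absent) = 7943/9 = 882.556
Difference = 882.556 − 870.200 = 12.356 ms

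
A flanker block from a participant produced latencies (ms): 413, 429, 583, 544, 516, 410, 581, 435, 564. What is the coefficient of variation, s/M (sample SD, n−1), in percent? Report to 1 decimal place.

15.0%

n = 9, Σ = 4475, M = 497.2222
Σ(x−M)² = 44603.556; s = √(44603.556/8) = 74.6689
CV = 74.6689 / 497.2222 = 0.15017 = 15.017%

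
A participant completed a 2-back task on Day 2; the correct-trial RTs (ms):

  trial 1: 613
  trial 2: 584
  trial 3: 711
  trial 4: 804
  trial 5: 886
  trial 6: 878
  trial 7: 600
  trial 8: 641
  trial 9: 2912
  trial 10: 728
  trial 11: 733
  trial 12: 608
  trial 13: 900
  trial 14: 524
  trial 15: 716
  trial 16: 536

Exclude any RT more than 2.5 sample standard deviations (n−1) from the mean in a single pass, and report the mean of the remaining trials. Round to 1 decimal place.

n = 16, ΣRT = 13374, M = 835.875
Σ(x−M)² = 4817739.75; s = √(4817739.75/15) = 566.730
Cutoffs: 835.875 ± 2.5·566.730 → [-580.9, 2252.7]
Outside: 2912 → excluded.
Retained (n=15): Σ = 10462, mean = 10462/15 = 697.467

697.5 ms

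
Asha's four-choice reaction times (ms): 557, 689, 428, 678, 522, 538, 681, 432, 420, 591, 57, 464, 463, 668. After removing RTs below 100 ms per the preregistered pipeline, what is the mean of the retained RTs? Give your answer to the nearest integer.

549 ms

Excluded: 57
Retained (n=13): Σ = 7131
Mean = 7131/13 = 548.5385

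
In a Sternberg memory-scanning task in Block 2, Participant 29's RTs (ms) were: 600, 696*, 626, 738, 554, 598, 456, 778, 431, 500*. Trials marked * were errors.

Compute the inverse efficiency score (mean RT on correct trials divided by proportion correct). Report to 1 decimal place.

Correct trials (n=8): 600, 626, 738, 554, 598, 456, 778, 431
Mean correct RT = 4781/8 = 597.6250 ms
Proportion correct = 8/10
IES = 597.6250 / (8/10) = 747.031 ms

747.0 ms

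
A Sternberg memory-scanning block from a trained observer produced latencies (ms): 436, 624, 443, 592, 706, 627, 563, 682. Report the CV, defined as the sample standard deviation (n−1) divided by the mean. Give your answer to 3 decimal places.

0.171

n = 8, Σ = 4673, M = 584.1250
Σ(x−M)² = 70226.875; s = √(70226.875/7) = 100.1619
CV = 100.1619 / 584.1250 = 0.17147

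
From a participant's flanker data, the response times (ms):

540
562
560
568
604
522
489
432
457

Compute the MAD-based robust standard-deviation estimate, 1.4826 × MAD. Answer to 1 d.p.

Sorted: 432, 457, 489, 522, 540, 560, 562, 568, 604 → median = 540
|x − 540| sorted: 0, 18, 20, 22, 28, 51, 64, 83, 108 → MAD = 28
Robust SD ≈ 1.4826 × 28 = 41.513

41.5 ms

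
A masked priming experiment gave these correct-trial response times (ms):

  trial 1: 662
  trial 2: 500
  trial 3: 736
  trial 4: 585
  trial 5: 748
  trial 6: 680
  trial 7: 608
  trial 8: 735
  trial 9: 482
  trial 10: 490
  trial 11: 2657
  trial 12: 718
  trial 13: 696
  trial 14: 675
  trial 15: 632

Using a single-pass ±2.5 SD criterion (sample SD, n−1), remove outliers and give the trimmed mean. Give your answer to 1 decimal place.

639.1 ms

n = 15, ΣRT = 11604, M = 773.600
Σ(x−M)² = 3914165.60; s = √(3914165.60/14) = 528.756
Cutoffs: 773.600 ± 2.5·528.756 → [-548.3, 2095.5]
Outside: 2657 → excluded.
Retained (n=14): Σ = 8947, mean = 8947/14 = 639.071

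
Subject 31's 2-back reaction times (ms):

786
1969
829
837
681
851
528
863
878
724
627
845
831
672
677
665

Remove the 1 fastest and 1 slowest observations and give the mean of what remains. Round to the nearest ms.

769 ms

Sorted: 528, 627, 665, 672, 677, 681, 724, 786, 829, 831, 837, 845, 851, 863, 878, 1969
Drop lowest 1 (528) and highest 1 (1969)
Remaining (n=14): Σ = 10766, mean = 10766/14 = 769.000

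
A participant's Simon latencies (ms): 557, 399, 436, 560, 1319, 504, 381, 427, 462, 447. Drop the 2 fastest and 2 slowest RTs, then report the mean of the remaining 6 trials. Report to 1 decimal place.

472.2 ms

Sorted: 381, 399, 427, 436, 447, 462, 504, 557, 560, 1319
Drop lowest 2 (381, 399) and highest 2 (560, 1319)
Remaining (n=6): Σ = 2833, mean = 2833/6 = 472.167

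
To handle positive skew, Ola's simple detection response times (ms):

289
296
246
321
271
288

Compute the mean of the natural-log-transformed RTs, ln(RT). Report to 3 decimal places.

ln(RT): 5.6664, 5.6904, 5.5053, 5.7714, 5.6021, 5.6630
Σ ln(RT) = 33.8986
Mean = 33.8986/6 = 5.64977

5.650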